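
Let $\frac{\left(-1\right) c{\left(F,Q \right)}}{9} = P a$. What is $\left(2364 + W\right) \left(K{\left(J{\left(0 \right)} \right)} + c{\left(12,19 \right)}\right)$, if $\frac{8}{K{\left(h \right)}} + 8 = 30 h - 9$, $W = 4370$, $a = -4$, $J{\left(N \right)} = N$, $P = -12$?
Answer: $- \frac{49508368}{17} \approx -2.9123 \cdot 10^{6}$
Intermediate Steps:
$c{\left(F,Q \right)} = -432$ ($c{\left(F,Q \right)} = - 9 \left(\left(-12\right) \left(-4\right)\right) = \left(-9\right) 48 = -432$)
$K{\left(h \right)} = \frac{8}{-17 + 30 h}$ ($K{\left(h \right)} = \frac{8}{-8 + \left(30 h - 9\right)} = \frac{8}{-8 + \left(-9 + 30 h\right)} = \frac{8}{-17 + 30 h}$)
$\left(2364 + W\right) \left(K{\left(J{\left(0 \right)} \right)} + c{\left(12,19 \right)}\right) = \left(2364 + 4370\right) \left(\frac{8}{-17 + 30 \cdot 0} - 432\right) = 6734 \left(\frac{8}{-17 + 0} - 432\right) = 6734 \left(\frac{8}{-17} - 432\right) = 6734 \left(8 \left(- \frac{1}{17}\right) - 432\right) = 6734 \left(- \frac{8}{17} - 432\right) = 6734 \left(- \frac{7352}{17}\right) = - \frac{49508368}{17}$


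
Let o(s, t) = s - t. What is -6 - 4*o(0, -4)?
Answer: -22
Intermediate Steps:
-6 - 4*o(0, -4) = -6 - 4*(0 - 1*(-4)) = -6 - 4*(0 + 4) = -6 - 4*4 = -6 - 16 = -22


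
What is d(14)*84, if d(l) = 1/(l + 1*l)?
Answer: 3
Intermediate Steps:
d(l) = 1/(2*l) (d(l) = 1/(l + l) = 1/(2*l))
d(14)*84 = ((½)/14)*84 = ((½)*(1/14))*84 = (1/28)*84 = 3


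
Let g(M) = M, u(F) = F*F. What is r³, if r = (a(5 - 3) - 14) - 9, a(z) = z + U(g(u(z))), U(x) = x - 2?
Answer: -6859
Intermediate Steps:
u(F) = F²
U(x) = -2 + x
a(z) = -2 + z + z² (a(z) = z + (-2 + z²) = -2 + z + z²)
r = -19 (r = ((-2 + (5 - 3) + (5 - 3)²) - 14) - 9 = ((-2 + 2 + 2²) - 14) - 9 = ((-2 + 2 + 4) - 14) - 9 = (4 - 14) - 9 = -10 - 9 = -19)
r³ = (-19)³ = -6859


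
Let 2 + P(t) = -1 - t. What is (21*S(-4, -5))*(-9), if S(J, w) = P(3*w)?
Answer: -2268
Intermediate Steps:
P(t) = -3 - t (P(t) = -2 + (-1 - t) = -3 - t)
S(J, w) = -3 - 3*w
(21*S(-4, -5))*(-9) = (21*(-3 - 3*(-5)))*(-9) = (21*(-3 + 15))*(-9) = (21*12)*(-9) = 252*(-9) = -2268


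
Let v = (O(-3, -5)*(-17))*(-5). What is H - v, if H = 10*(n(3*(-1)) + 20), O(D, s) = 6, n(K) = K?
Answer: -340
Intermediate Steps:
v = 510 (v = (6*(-17))*(-5) = -102*(-5) = 510)
H = 170 (H = 10*(3*(-1) + 20) = 10*(-3 + 20) = 10*17 = 170)
H - v = 170 - 1*510 = 170 - 510 = -340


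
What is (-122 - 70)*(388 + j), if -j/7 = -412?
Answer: -628224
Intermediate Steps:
j = 2884 (j = -7*(-412) = 2884)
(-122 - 70)*(388 + j) = (-122 - 70)*(388 + 2884) = -192*3272 = -628224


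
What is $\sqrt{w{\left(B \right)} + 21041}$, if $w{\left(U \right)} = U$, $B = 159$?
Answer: $20 \sqrt{53} \approx 145.6$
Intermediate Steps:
$\sqrt{w{\left(B \right)} + 21041} = \sqrt{159 + 21041} = \sqrt{21200} = 20 \sqrt{53}$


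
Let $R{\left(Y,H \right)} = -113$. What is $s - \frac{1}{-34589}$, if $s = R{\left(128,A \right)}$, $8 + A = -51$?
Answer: $- \frac{3908556}{34589} \approx -113.0$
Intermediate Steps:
$A = -59$ ($A = -8 - 51 = -59$)
$s = -113$
$s - \frac{1}{-34589} = -113 - \frac{1}{-34589} = -113 - - \frac{1}{34589} = -113 + \frac{1}{34589} = - \frac{3908556}{34589}$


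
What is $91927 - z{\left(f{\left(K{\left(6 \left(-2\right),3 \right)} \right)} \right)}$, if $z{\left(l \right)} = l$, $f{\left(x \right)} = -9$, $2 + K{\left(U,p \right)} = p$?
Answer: $91936$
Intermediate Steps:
$K{\left(U,p \right)} = -2 + p$
$91927 - z{\left(f{\left(K{\left(6 \left(-2\right),3 \right)} \right)} \right)} = 91927 - -9 = 91927 + 9 = 91936$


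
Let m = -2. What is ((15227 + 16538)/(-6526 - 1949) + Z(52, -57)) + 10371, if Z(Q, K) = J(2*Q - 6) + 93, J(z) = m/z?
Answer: 868774528/83055 ≈ 10460.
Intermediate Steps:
J(z) = -2/z
Z(Q, K) = 93 - 2/(-6 + 2*Q) (Z(Q, K) = -2/(2*Q - 6) + 93 = -2/(-6 + 2*Q) + 93 = 93 - 2/(-6 + 2*Q))
((15227 + 16538)/(-6526 - 1949) + Z(52, -57)) + 10371 = ((15227 + 16538)/(-6526 - 1949) + (-280 + 93*52)/(-3 + 52)) + 10371 = (31765/(-8475) + (-280 + 4836)/49) + 10371 = (31765*(-1/8475) + (1/49)*4556) + 10371 = (-6353/1695 + 4556/49) + 10371 = 7411123/83055 + 10371 = 868774528/83055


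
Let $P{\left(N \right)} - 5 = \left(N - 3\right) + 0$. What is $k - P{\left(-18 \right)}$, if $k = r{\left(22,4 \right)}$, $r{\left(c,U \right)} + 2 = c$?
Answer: $36$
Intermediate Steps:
$P{\left(N \right)} = 2 + N$ ($P{\left(N \right)} = 5 + \left(\left(N - 3\right) + 0\right) = 5 + \left(\left(-3 + N\right) + 0\right) = 5 + \left(-3 + N\right) = 2 + N$)
$r{\left(c,U \right)} = -2 + c$
$k = 20$ ($k = -2 + 22 = 20$)
$k - P{\left(-18 \right)} = 20 - \left(2 - 18\right) = 20 - -16 = 20 + 16 = 36$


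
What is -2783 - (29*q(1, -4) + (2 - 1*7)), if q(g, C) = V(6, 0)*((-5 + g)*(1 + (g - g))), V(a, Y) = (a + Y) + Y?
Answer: -2082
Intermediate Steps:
V(a, Y) = a + 2*Y (V(a, Y) = (Y + a) + Y = a + 2*Y)
q(g, C) = -30 + 6*g (q(g, C) = (6 + 2*0)*((-5 + g)*(1 + (g - g))) = (6 + 0)*((-5 + g)*(1 + 0)) = 6*((-5 + g)*1) = 6*(-5 + g) = -30 + 6*g)
-2783 - (29*q(1, -4) + (2 - 1*7)) = -2783 - (29*(-30 + 6*1) + (2 - 1*7)) = -2783 - (29*(-30 + 6) + (2 - 7)) = -2783 - (29*(-24) - 5) = -2783 - (-696 - 5) = -2783 - 1*(-701) = -2783 + 701 = -2082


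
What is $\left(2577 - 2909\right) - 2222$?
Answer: $-2554$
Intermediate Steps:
$\left(2577 - 2909\right) - 2222 = -332 - 2222 = -2554$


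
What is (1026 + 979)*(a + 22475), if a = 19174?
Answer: 83506245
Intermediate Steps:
(1026 + 979)*(a + 22475) = (1026 + 979)*(19174 + 22475) = 2005*41649 = 83506245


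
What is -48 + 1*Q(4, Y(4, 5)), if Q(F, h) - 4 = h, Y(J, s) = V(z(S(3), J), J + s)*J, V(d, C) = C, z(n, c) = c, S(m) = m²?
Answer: -8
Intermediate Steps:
Y(J, s) = J*(J + s) (Y(J, s) = (J + s)*J = J*(J + s))
Q(F, h) = 4 + h
-48 + 1*Q(4, Y(4, 5)) = -48 + 1*(4 + 4*(4 + 5)) = -48 + 1*(4 + 4*9) = -48 + 1*(4 + 36) = -48 + 1*40 = -48 + 40 = -8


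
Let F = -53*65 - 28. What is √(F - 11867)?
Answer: 2*I*√3835 ≈ 123.85*I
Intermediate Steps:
F = -3473 (F = -3445 - 28 = -3473)
√(F - 11867) = √(-3473 - 11867) = √(-15340) = 2*I*√3835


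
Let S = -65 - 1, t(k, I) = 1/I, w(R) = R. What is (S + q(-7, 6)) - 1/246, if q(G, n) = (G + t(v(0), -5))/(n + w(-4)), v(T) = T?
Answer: -85613/1230 ≈ -69.604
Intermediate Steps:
q(G, n) = (-⅕ + G)/(-4 + n) (q(G, n) = (G + 1/(-5))/(n - 4) = (G - ⅕)/(-4 + n) = (-⅕ + G)/(-4 + n))
S = -66
(S + q(-7, 6)) - 1/246 = (-66 + (-⅕ - 7)/(-4 + 6)) - 1/246 = (-66 - 36/5/2) - 1*1/246 = (-66 + (½)*(-36/5)) - 1/246 = (-66 - 18/5) - 1/246 = -348/5 - 1/246 = -85613/1230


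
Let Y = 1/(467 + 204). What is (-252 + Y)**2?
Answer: 28591766281/450241 ≈ 63503.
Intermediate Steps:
Y = 1/671 ≈ 0.0014903
(-252 + Y)**2 = (-252 + 1/671)**2 = (-169091/671)**2 = 28591766281/450241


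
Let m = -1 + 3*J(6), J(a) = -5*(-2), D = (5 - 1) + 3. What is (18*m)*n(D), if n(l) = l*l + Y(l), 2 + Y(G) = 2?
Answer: 25578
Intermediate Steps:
D = 7 (D = 4 + 3 = 7)
J(a) = 10
Y(G) = 0 (Y(G) = -2 + 2 = 0)
n(l) = l² (n(l) = l*l + 0 = l² + 0 = l²)
m = 29 (m = -1 + 3*10 = -1 + 30 = 29)
(18*m)*n(D) = (18*29)*7² = 522*49 = 25578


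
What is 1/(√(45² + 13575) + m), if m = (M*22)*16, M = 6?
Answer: 44/92603 - 5*√39/1111236 ≈ 0.00044705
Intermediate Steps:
m = 2112 (m = (6*22)*16 = 132*16 = 2112)
1/(√(45² + 13575) + m) = 1/(√(45² + 13575) + 2112) = 1/(√(2025 + 13575) + 2112) = 1/(√15600 + 2112) = 1/(20*√39 + 2112) = 1/(2112 + 20*√39)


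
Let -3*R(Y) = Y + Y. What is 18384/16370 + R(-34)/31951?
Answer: 881637356/784556805 ≈ 1.1237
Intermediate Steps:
R(Y) = -2*Y/3 (R(Y) = -(Y + Y)/3 = -2*Y/3)
18384/16370 + R(-34)/31951 = 18384/16370 - ⅔*(-34)/31951 = 18384*(1/16370) + (68/3)*(1/31951) = 9192/8185 + 68/95853 = 881637356/784556805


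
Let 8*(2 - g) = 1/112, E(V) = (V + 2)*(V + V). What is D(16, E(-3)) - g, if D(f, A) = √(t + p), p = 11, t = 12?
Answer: -1791/896 + √23 ≈ 2.7969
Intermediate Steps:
E(V) = 2*V*(2 + V) (E(V) = (2 + V)*(2*V) = 2*V*(2 + V))
g = 1791/896 (g = 2 - ⅛/112 = 2 - ⅛*1/112 = 2 - 1/896 = 1791/896 ≈ 1.9989)
D(f, A) = √23 (D(f, A) = √(12 + 11) = √23)
D(16, E(-3)) - g = √23 - 1*1791/896 = √23 - 1791/896 = -1791/896 + √23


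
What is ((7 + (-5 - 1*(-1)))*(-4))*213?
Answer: -2556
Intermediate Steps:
((7 + (-5 - 1*(-1)))*(-4))*213 = ((7 + (-5 + 1))*(-4))*213 = ((7 - 4)*(-4))*213 = (3*(-4))*213 = -12*213 = -2556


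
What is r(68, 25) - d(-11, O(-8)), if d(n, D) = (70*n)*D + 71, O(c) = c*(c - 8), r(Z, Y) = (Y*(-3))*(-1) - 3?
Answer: 98561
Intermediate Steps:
r(Z, Y) = -3 + 3*Y (r(Z, Y) = -3*Y*(-1) - 3 = 3*Y - 3 = -3 + 3*Y)
O(c) = c*(-8 + c)
d(n, D) = 71 + 70*D*n (d(n, D) = 70*D*n + 71 = 71 + 70*D*n)
r(68, 25) - d(-11, O(-8)) = (-3 + 3*25) - (71 + 70*(-8*(-8 - 8))*(-11)) = (-3 + 75) - (71 + 70*(-8*(-16))*(-11)) = 72 - (71 + 70*128*(-11)) = 72 - (71 - 98560) = 72 - 1*(-98489) = 72 + 98489 = 98561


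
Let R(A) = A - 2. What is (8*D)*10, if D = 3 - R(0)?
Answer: 400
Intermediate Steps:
R(A) = -2 + A
D = 5 (D = 3 - (-2 + 0) = 3 - 1*(-2) = 3 + 2 = 5)
(8*D)*10 = (8*5)*10 = 40*10 = 400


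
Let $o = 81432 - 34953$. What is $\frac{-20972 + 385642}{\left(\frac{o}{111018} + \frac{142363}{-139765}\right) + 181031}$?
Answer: $\frac{1886125602965300}{936315223335257} \approx 2.0144$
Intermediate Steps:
$o = 46479$ ($o = 81432 - 34953 = 46479$)
$\frac{-20972 + 385642}{\left(\frac{o}{111018} + \frac{142363}{-139765}\right) + 181031} = \frac{-20972 + 385642}{\left(\frac{46479}{111018} + \frac{142363}{-139765}\right) + 181031} = \frac{364670}{\left(46479 \cdot \frac{1}{111018} + 142363 \left(- \frac{1}{139765}\right)\right) + 181031} = \frac{364670}{\left(\frac{15493}{37006} - \frac{142363}{139765}\right) + 181031} = \frac{364670}{- \frac{3102906033}{5172143590} + 181031} = \frac{364670}{\frac{936315223335257}{5172143590}} = 364670 \cdot \frac{5172143590}{936315223335257} = \frac{1886125602965300}{936315223335257}$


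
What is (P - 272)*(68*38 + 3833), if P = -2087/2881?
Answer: -5041958823/2881 ≈ -1.7501e+6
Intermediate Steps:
P = -2087/2881 (P = -2087*1/2881 = -2087/2881 ≈ -0.72440)
(P - 272)*(68*38 + 3833) = (-2087/2881 - 272)*(68*38 + 3833) = -785719*(2584 + 3833)/2881 = -785719/2881*6417 = -5041958823/2881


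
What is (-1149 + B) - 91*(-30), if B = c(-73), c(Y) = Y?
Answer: 1508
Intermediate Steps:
B = -73
(-1149 + B) - 91*(-30) = (-1149 - 73) - 91*(-30) = -1222 + 2730 = 1508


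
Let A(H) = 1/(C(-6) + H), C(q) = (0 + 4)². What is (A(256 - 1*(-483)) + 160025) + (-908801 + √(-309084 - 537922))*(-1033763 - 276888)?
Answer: 899296430104381/755 - 1310651*I*√847006 ≈ 1.1911e+12 - 1.2062e+9*I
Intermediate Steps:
C(q) = 16 (C(q) = 4² = 16)
A(H) = 1/(16 + H)
(A(256 - 1*(-483)) + 160025) + (-908801 + √(-309084 - 537922))*(-1033763 - 276888) = (1/(16 + (256 - 1*(-483))) + 160025) + (-908801 + √(-309084 - 537922))*(-1033763 - 276888) = (1/(16 + (256 + 483)) + 160025) + (-908801 + √(-847006))*(-1310651) = (1/(16 + 739) + 160025) + (-908801 + I*√847006)*(-1310651) = (1/755 + 160025) + (1191120939451 - 1310651*I*√847006) = 120818876/755 + (1191120939451 - 1310651*I*√847006) = 899296430104381/755 - 1310651*I*√847006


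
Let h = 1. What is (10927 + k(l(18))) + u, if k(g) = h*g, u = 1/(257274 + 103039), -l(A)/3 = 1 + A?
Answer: 3916602311/360313 ≈ 10870.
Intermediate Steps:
l(A) = -3 - 3*A (l(A) = -3*(1 + A) = -3 - 3*A)
u = 1/360313 ≈ 2.7754e-6
k(g) = g (k(g) = 1*g = g)
(10927 + k(l(18))) + u = (10927 + (-3 - 3*18)) + 1/360313 = (10927 + (-3 - 54)) + 1/360313 = (10927 - 57) + 1/360313 = 10870 + 1/360313 = 3916602311/360313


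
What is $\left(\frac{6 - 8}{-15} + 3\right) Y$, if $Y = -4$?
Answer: $- \frac{188}{15} \approx -12.533$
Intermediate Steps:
$\left(\frac{6 - 8}{-15} + 3\right) Y = \left(\frac{6 - 8}{-15} + 3\right) \left(-4\right) = \left(\left(6 - 8\right) \left(- \frac{1}{15}\right) + 3\right) \left(-4\right) = \left(\left(-2\right) \left(- \frac{1}{15}\right) + 3\right) \left(-4\right) = \left(\frac{2}{15} + 3\right) \left(-4\right) = \frac{47}{15} \left(-4\right) = - \frac{188}{15}$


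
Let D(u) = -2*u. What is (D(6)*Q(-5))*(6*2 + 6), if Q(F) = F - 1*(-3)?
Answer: 432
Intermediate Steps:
Q(F) = 3 + F (Q(F) = F + 3 = 3 + F)
(D(6)*Q(-5))*(6*2 + 6) = ((-2*6)*(3 - 5))*(6*2 + 6) = (-12*(-2))*(12 + 6) = 24*18 = 432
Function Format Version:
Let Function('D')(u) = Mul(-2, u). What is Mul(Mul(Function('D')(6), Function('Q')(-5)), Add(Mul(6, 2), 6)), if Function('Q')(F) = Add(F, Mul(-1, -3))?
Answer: 432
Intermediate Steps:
Function('Q')(F) = Add(3, F) (Function('Q')(F) = Add(F, 3) = Add(3, F))
Mul(Mul(Function('D')(6), Function('Q')(-5)), Add(Mul(6, 2), 6)) = Mul(Mul(Mul(-2, 6), Add(3, -5)), Add(Mul(6, 2), 6)) = Mul(Mul(-12, -2), Add(12, 6)) = Mul(24, 18) = 432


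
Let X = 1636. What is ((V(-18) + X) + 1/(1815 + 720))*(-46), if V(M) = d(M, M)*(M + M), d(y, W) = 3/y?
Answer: -191473666/2535 ≈ -75532.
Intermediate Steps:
V(M) = 6 (V(M) = (3/M)*(M + M) = (3/M)*(2*M) = 6)
((V(-18) + X) + 1/(1815 + 720))*(-46) = ((6 + 1636) + 1/(1815 + 720))*(-46) = (1642 + 1/2535)*(-46) = (4162471/2535)*(-46) = -191473666/2535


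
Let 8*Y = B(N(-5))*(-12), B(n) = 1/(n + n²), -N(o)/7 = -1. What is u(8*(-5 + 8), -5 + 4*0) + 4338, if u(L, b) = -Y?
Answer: 485859/112 ≈ 4338.0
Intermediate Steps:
N(o) = 7 (N(o) = -7*(-1) = 7)
Y = -3/112 (Y = ((1/(7*(1 + 7)))*(-12))/8 = (((⅐)/8)*(-12))/8 = (((⅐)*(⅛))*(-12))/8 = ((1/56)*(-12))/8 = (⅛)*(-3/14) = -3/112 ≈ -0.026786)
u(L, b) = 3/112 (u(L, b) = -1*(-3/112) = 3/112)
u(8*(-5 + 8), -5 + 4*0) + 4338 = 3/112 + 4338 = 485859/112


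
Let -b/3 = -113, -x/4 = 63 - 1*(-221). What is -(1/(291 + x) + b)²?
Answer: -82055894116/714025 ≈ -1.1492e+5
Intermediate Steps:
x = -1136 (x = -4*(63 - 1*(-221)) = -4*(63 + 221) = -4*284 = -1136)
b = 339 (b = -3*(-113) = 339)
-(1/(291 + x) + b)² = -(1/(291 - 1136) + 339)² = -(1/(-845) + 339)² = -(-1/845 + 339)² = -(286454/845)² = -1*82055894116/714025 = -82055894116/714025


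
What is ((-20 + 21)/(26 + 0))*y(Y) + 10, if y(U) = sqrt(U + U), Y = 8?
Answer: 132/13 ≈ 10.154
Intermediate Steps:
y(U) = sqrt(2)*sqrt(U) (y(U) = sqrt(2*U) = sqrt(2)*sqrt(U))
((-20 + 21)/(26 + 0))*y(Y) + 10 = ((-20 + 21)/(26 + 0))*(sqrt(2)*sqrt(8)) + 10 = (1/26)*(sqrt(2)*(2*sqrt(2))) + 10 = (1*(1/26))*4 + 10 = (1/26)*4 + 10 = 2/13 + 10 = 132/13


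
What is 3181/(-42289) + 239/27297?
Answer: -76724686/1154362833 ≈ -0.066465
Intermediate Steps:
3181/(-42289) + 239/27297 = 3181*(-1/42289) + 239*(1/27297) = -3181/42289 + 239/27297 = -76724686/1154362833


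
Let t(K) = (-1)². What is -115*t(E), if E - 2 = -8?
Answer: -115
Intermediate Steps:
E = -6 (E = 2 - 8 = -6)
t(K) = 1
-115*t(E) = -115*1 = -115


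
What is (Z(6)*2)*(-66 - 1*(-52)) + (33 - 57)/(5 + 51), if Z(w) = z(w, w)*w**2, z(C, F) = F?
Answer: -42339/7 ≈ -6048.4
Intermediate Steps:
Z(w) = w**3 (Z(w) = w*w**2 = w**3)
(Z(6)*2)*(-66 - 1*(-52)) + (33 - 57)/(5 + 51) = (6**3*2)*(-66 - 1*(-52)) + (33 - 57)/(5 + 51) = (216*2)*(-66 + 52) - 24/56 = 432*(-14) - 24*1/56 = -6048 - 3/7 = -42339/7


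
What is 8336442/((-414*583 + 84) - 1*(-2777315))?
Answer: 8336442/2536037 ≈ 3.2872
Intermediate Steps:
8336442/((-414*583 + 84) - 1*(-2777315)) = 8336442/((-241362 + 84) + 2777315) = 8336442/(-241278 + 2777315) = 8336442/2536037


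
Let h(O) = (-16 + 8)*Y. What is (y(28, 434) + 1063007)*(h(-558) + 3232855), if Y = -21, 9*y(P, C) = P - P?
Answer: 3436726080161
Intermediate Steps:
y(P, C) = 0 (y(P, C) = (P - P)/9 = (⅑)*0 = 0)
h(O) = 168 (h(O) = (-16 + 8)*(-21) = -8*(-21) = 168)
(y(28, 434) + 1063007)*(h(-558) + 3232855) = (0 + 1063007)*(168 + 3232855) = 1063007*3233023 = 3436726080161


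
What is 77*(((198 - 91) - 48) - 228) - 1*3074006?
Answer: -3087019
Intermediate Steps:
77*(((198 - 91) - 48) - 228) - 1*3074006 = 77*((107 - 48) - 228) - 3074006 = 77*(59 - 228) - 3074006 = 77*(-169) - 3074006 = -13013 - 3074006 = -3087019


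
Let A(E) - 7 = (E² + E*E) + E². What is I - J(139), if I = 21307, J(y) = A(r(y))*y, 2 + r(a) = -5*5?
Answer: -283659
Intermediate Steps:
r(a) = -27 (r(a) = -2 - 5*5 = -2 - 25 = -27)
A(E) = 7 + 3*E² (A(E) = 7 + ((E² + E*E) + E²) = 7 + ((E² + E²) + E²) = 7 + (2*E² + E²) = 7 + 3*E²)
J(y) = 2194*y (J(y) = (7 + 3*(-27)²)*y = (7 + 3*729)*y = (7 + 2187)*y = 2194*y)
I - J(139) = 21307 - 2194*139 = 21307 - 1*304966 = 21307 - 304966 = -283659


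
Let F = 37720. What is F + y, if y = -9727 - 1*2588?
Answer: 25405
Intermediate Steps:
y = -12315 (y = -9727 - 2588 = -12315)
F + y = 37720 - 12315 = 25405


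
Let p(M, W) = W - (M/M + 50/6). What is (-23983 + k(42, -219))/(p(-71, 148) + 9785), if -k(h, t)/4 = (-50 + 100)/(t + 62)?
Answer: -11295393/4674047 ≈ -2.4166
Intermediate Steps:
k(h, t) = -200/(62 + t) (k(h, t) = -4*(-50 + 100)/(t + 62) = -200/(62 + t))
p(M, W) = -28/3 + W (p(M, W) = W - (1 + 50*(⅙)) = W - (1 + 25/3) = W - 1*28/3 = W - 28/3 = -28/3 + W)
(-23983 + k(42, -219))/(p(-71, 148) + 9785) = (-23983 - 200/(62 - 219))/((-28/3 + 148) + 9785) = (-23983 - 200/(-157))/(416/3 + 9785) = (-23983 - 200*(-1/157))/(29771/3) = (-23983 + 200/157)*(3/29771) = -3765131/157*3/29771 = -11295393/4674047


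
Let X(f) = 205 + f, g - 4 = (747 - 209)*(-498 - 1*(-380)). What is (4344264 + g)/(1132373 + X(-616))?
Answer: 2140392/565981 ≈ 3.7817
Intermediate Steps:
g = -63480 (g = 4 + (747 - 209)*(-498 - 1*(-380)) = 4 + 538*(-498 + 380) = 4 + 538*(-118) = 4 - 63484 = -63480)
(4344264 + g)/(1132373 + X(-616)) = (4344264 - 63480)/(1132373 + (205 - 616)) = 4280784/(1132373 - 411) = 4280784/1131962 = 4280784*(1/1131962) = 2140392/565981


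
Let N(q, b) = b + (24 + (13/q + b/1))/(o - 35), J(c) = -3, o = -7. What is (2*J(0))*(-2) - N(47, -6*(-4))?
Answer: -21419/1974 ≈ -10.851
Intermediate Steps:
N(q, b) = -4/7 - 13/(42*q) + 41*b/42 (N(q, b) = b + (24 + (13/q + b/1))/(-7 - 35) = b + (24 + (13/q + b*1))/(-42) = b + (24 + (13/q + b))*(-1/42) = b + (24 + (b + 13/q))*(-1/42) = b + (24 + b + 13/q)*(-1/42) = b + (-4/7 - 13/(42*q) - b/42) = -4/7 - 13/(42*q) + 41*b/42)
(2*J(0))*(-2) - N(47, -6*(-4)) = (2*(-3))*(-2) - (-13 - 24*47 + 41*(-6*(-4))*47)/(42*47) = -6*(-2) - (-13 - 1128 + 41*24*47)/(42*47) = 12 - (-13 - 1128 + 46248)/(42*47) = 12 - 45107/(42*47) = 12 - 1*45107/1974 = 12 - 45107/1974 = -21419/1974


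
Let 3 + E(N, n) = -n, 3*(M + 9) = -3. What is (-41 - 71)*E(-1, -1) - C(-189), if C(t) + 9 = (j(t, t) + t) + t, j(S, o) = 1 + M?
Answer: 620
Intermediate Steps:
M = -10 (M = -9 + (⅓)*(-3) = -9 - 1 = -10)
E(N, n) = -3 - n
j(S, o) = -9 (j(S, o) = 1 - 10 = -9)
C(t) = -18 + 2*t (C(t) = -9 + ((-9 + t) + t) = -9 + (-9 + 2*t) = -18 + 2*t)
(-41 - 71)*E(-1, -1) - C(-189) = (-41 - 71)*(-3 - 1*(-1)) - (-18 + 2*(-189)) = -112*(-3 + 1) - (-18 - 378) = -112*(-2) - 1*(-396) = 224 + 396 = 620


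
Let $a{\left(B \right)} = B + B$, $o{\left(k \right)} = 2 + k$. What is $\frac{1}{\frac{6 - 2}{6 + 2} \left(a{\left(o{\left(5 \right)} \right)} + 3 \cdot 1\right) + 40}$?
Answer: $\frac{2}{97} \approx 0.020619$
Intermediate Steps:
$a{\left(B \right)} = 2 B$
$\frac{1}{\frac{6 - 2}{6 + 2} \left(a{\left(o{\left(5 \right)} \right)} + 3 \cdot 1\right) + 40} = \frac{1}{\frac{6 - 2}{6 + 2} \left(2 \left(2 + 5\right) + 3 \cdot 1\right) + 40} = \frac{1}{\frac{4}{8} \left(2 \cdot 7 + 3\right) + 40} = \frac{1}{4 \cdot \frac{1}{8} \left(14 + 3\right) + 40} = \frac{1}{\frac{1}{2} \cdot 17 + 40} = \frac{1}{\frac{17}{2} + 40} = \frac{1}{\frac{97}{2}} = \frac{2}{97}$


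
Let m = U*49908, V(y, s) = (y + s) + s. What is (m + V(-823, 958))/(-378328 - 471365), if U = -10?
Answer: 497987/849693 ≈ 0.58608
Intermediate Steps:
V(y, s) = y + 2*s (V(y, s) = (s + y) + s = y + 2*s)
m = -499080 (m = -10*49908 = -499080)
(m + V(-823, 958))/(-378328 - 471365) = (-499080 + (-823 + 2*958))/(-378328 - 471365) = (-499080 + (-823 + 1916))/(-849693) = (-499080 + 1093)*(-1/849693) = -497987*(-1/849693) = 497987/849693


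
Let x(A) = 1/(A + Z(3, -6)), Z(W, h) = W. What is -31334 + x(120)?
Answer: -3854081/123 ≈ -31334.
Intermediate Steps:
x(A) = 1/(3 + A) (x(A) = 1/(A + 3) = 1/(3 + A))
-31334 + x(120) = -31334 + 1/(3 + 120) = -31334 + 1/123 = -3854081/123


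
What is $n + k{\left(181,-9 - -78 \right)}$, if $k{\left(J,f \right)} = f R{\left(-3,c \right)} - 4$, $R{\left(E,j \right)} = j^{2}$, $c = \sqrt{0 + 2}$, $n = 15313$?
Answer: $15447$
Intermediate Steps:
$c = \sqrt{2} \approx 1.4142$
$k{\left(J,f \right)} = -4 + 2 f$ ($k{\left(J,f \right)} = f \left(\sqrt{2}\right)^{2} - 4 = f 2 - 4 = 2 f - 4 = -4 + 2 f$)
$n + k{\left(181,-9 - -78 \right)} = 15313 - \left(4 - 2 \left(-9 - -78\right)\right) = 15313 - \left(4 - 2 \left(-9 + 78\right)\right) = 15313 + \left(-4 + 2 \cdot 69\right) = 15313 + \left(-4 + 138\right) = 15313 + 134 = 15447$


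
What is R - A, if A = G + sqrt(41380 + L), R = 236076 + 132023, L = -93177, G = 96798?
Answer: 271301 - I*sqrt(51797) ≈ 2.713e+5 - 227.59*I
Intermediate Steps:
R = 368099
A = 96798 + I*sqrt(51797) (A = 96798 + sqrt(41380 - 93177) = 96798 + sqrt(-51797) = 96798 + I*sqrt(51797) ≈ 96798.0 + 227.59*I)
R - A = 368099 - (96798 + I*sqrt(51797)) = 368099 + (-96798 - I*sqrt(51797)) = 271301 - I*sqrt(51797)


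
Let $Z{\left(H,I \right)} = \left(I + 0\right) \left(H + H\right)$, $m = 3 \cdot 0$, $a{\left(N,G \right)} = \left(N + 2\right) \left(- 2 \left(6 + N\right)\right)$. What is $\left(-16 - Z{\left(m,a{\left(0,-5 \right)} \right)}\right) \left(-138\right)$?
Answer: $2208$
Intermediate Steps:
$a{\left(N,G \right)} = \left(-12 - 2 N\right) \left(2 + N\right)$ ($a{\left(N,G \right)} = \left(2 + N\right) \left(-12 - 2 N\right) = \left(-12 - 2 N\right) \left(2 + N\right)$)
$m = 0$
$Z{\left(H,I \right)} = 2 H I$ ($Z{\left(H,I \right)} = I 2 H = 2 H I$)
$\left(-16 - Z{\left(m,a{\left(0,-5 \right)} \right)}\right) \left(-138\right) = \left(-16 - 2 \cdot 0 \left(-24 - 0 - 2 \cdot 0^{2}\right)\right) \left(-138\right) = \left(-16 - 2 \cdot 0 \left(-24 + 0 - 0\right)\right) \left(-138\right) = \left(-16 - 2 \cdot 0 \left(-24 + 0 + 0\right)\right) \left(-138\right) = \left(-16 - 2 \cdot 0 \left(-24\right)\right) \left(-138\right) = \left(-16 - 0\right) \left(-138\right) = \left(-16 + 0\right) \left(-138\right) = \left(-16\right) \left(-138\right) = 2208$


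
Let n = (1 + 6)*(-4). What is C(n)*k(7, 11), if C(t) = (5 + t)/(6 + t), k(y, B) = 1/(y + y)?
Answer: 23/308 ≈ 0.074675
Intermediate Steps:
k(y, B) = 1/(2*y)
n = -28 (n = 7*(-4) = -28)
C(t) = (5 + t)/(6 + t)
C(n)*k(7, 11) = ((5 - 28)/(6 - 28))*((½)/7) = (-23/(-22))*((½)*(⅐)) = -1/22*(-23)*(1/14) = (23/22)*(1/14) = 23/308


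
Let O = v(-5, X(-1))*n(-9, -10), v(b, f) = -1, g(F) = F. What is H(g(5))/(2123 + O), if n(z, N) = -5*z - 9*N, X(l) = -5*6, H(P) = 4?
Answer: 1/497 ≈ 0.0020121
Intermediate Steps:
X(l) = -30
n(z, N) = -9*N - 5*z
O = -135 (O = -(-9*(-10) - 5*(-9)) = -(90 + 45) = -1*135 = -135)
H(g(5))/(2123 + O) = 4/(2123 - 135) = 4/1988 = 4*(1/1988) = 1/497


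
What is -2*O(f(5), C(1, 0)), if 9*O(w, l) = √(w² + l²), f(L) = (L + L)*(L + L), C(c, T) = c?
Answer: -2*√10001/9 ≈ -22.223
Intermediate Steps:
f(L) = 4*L² (f(L) = (2*L)*(2*L) = 4*L²)
O(w, l) = √(l² + w²)/9 (O(w, l) = √(w² + l²)/9 = √(l² + w²)/9)
-2*O(f(5), C(1, 0)) = -2*√(1² + (4*5²)²)/9 = -2*√(1 + (4*25)²)/9 = -2*√(1 + 100²)/9 = -2*√(1 + 10000)/9 = -2*√10001/9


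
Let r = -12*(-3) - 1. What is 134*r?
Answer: 4690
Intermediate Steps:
r = 35 (r = 36 - 1 = 35)
134*r = 134*35 = 4690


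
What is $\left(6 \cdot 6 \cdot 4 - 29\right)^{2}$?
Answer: $13225$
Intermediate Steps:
$\left(6 \cdot 6 \cdot 4 - 29\right)^{2} = \left(36 \cdot 4 - 29\right)^{2} = \left(144 - 29\right)^{2} = 115^{2} = 13225$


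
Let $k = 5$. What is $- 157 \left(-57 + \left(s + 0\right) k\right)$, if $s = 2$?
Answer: $7379$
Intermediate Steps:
$- 157 \left(-57 + \left(s + 0\right) k\right) = - 157 \left(-57 + \left(2 + 0\right) 5\right) = - 157 \left(-57 + 2 \cdot 5\right) = - 157 \left(-57 + 10\right) = \left(-157\right) \left(-47\right) = 7379$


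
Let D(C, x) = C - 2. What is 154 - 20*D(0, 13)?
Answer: 194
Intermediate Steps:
D(C, x) = -2 + C
154 - 20*D(0, 13) = 154 - 20*(-2 + 0) = 154 - 20*(-2) = 154 + 40 = 194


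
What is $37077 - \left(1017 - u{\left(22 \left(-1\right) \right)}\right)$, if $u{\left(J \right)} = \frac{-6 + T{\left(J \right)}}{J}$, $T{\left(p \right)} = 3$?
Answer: $\frac{793323}{22} \approx 36060.0$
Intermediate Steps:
$u{\left(J \right)} = - \frac{3}{J}$ ($u{\left(J \right)} = \frac{-6 + 3}{J} = \frac{1}{J} \left(-3\right) = - \frac{3}{J}$)
$37077 - \left(1017 - u{\left(22 \left(-1\right) \right)}\right) = 37077 - \left(1017 - - \frac{3}{22 \left(-1\right)}\right) = 37077 - \left(1017 - - \frac{3}{-22}\right) = 37077 - \left(1017 - \left(-3\right) \left(- \frac{1}{22}\right)\right) = 37077 - \left(1017 - \frac{3}{22}\right) = 37077 - \frac{22371}{22} = \frac{793323}{22}$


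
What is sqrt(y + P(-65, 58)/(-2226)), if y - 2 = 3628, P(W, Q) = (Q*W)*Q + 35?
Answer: sqrt(730730)/14 ≈ 61.059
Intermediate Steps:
P(W, Q) = 35 + W*Q**2 (P(W, Q) = W*Q**2 + 35 = 35 + W*Q**2)
y = 3630 (y = 2 + 3628 = 3630)
sqrt(y + P(-65, 58)/(-2226)) = sqrt(3630 + (35 - 65*58**2)/(-2226)) = sqrt(3630 + (35 - 65*3364)*(-1/2226)) = sqrt(3630 + (35 - 218660)*(-1/2226)) = sqrt(3630 - 218625*(-1/2226)) = sqrt(3630 + 1375/14) = sqrt(52195/14) = sqrt(730730)/14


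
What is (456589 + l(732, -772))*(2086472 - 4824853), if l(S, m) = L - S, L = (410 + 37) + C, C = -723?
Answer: -1247554354361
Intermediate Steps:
L = -276 (L = (410 + 37) - 723 = 447 - 723 = -276)
l(S, m) = -276 - S
(456589 + l(732, -772))*(2086472 - 4824853) = (456589 + (-276 - 1*732))*(2086472 - 4824853) = (456589 + (-276 - 732))*(-2738381) = (456589 - 1008)*(-2738381) = 455581*(-2738381) = -1247554354361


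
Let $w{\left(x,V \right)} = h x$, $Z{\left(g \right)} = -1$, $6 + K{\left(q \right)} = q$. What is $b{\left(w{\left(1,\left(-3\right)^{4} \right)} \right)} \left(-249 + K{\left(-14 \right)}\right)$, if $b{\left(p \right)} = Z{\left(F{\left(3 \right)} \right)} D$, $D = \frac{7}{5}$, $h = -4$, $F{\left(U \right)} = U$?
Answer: $\frac{1883}{5} \approx 376.6$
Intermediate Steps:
$K{\left(q \right)} = -6 + q$
$D = \frac{7}{5}$ ($D = 7 \cdot \frac{1}{5} = \frac{7}{5} \approx 1.4$)
$w{\left(x,V \right)} = - 4 x$
$b{\left(p \right)} = - \frac{7}{5}$ ($b{\left(p \right)} = \left(-1\right) \frac{7}{5} = - \frac{7}{5}$)
$b{\left(w{\left(1,\left(-3\right)^{4} \right)} \right)} \left(-249 + K{\left(-14 \right)}\right) = - \frac{7 \left(-249 - 20\right)}{5} = \left(- \frac{7}{5}\right) \left(-269\right) = \frac{1883}{5}$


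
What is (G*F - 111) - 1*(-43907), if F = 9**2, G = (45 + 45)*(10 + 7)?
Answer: 167726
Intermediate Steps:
G = 1530 (G = 90*17 = 1530)
F = 81
(G*F - 111) - 1*(-43907) = (1530*81 - 111) - 1*(-43907) = (123930 - 111) + 43907 = 123819 + 43907 = 167726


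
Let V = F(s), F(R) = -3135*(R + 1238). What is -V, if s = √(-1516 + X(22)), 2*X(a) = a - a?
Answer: 3881130 + 6270*I*√379 ≈ 3.8811e+6 + 1.2206e+5*I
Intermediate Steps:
X(a) = 0 (X(a) = (a - a)/2 = (½)*0 = 0)
s = 2*I*√379 (s = √(-1516 + 0) = √(-1516) = 2*I*√379 ≈ 38.936*I)
F(R) = -3881130 - 3135*R (F(R) = -3135*(1238 + R) = -3881130 - 3135*R)
V = -3881130 - 6270*I*√379 ≈ -3.8811e+6 - 1.2206e+5*I
-V = -(-3881130 - 6270*I*√379) = 3881130 + 6270*I*√379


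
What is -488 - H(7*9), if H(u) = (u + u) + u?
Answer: -677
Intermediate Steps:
H(u) = 3*u (H(u) = 2*u + u = 3*u)
-488 - H(7*9) = -488 - 3*7*9 = -488 - 3*63 = -488 - 1*189 = -488 - 189 = -677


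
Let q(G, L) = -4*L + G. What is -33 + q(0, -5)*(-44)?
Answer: -913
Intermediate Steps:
q(G, L) = G - 4*L
-33 + q(0, -5)*(-44) = -33 + (0 - 4*(-5))*(-44) = -33 + (0 + 20)*(-44) = -33 + 20*(-44) = -33 - 880 = -913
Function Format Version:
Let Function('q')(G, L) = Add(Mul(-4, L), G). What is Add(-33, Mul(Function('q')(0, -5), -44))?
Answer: -913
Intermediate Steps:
Function('q')(G, L) = Add(G, Mul(-4, L))
Add(-33, Mul(Function('q')(0, -5), -44)) = Add(-33, Mul(Add(0, Mul(-4, -5)), -44)) = Add(-33, Mul(Add(0, 20), -44)) = Add(-33, Mul(20, -44)) = Add(-33, -880) = -913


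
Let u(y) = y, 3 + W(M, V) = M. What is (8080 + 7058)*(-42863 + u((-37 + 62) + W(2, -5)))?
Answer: -648496782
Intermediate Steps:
W(M, V) = -3 + M
(8080 + 7058)*(-42863 + u((-37 + 62) + W(2, -5))) = (8080 + 7058)*(-42863 + ((-37 + 62) + (-3 + 2))) = 15138*(-42863 + (25 - 1)) = 15138*(-42863 + 24) = 15138*(-42839) = -648496782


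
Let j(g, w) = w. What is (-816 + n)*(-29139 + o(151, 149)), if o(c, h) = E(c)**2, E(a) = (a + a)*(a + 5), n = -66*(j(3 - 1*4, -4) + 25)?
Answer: -4887364113810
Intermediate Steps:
n = -1386 (n = -66*(-4 + 25) = -66*21 = -1386)
E(a) = 2*a*(5 + a) (E(a) = (2*a)*(5 + a) = 2*a*(5 + a))
o(c, h) = 4*c**2*(5 + c)**2 (o(c, h) = (2*c*(5 + c))**2 = 4*c**2*(5 + c)**2)
(-816 + n)*(-29139 + o(151, 149)) = (-816 - 1386)*(-29139 + 4*151**2*(5 + 151)**2) = -2202*(-29139 + 4*22801*156**2) = -2202*(-29139 + 4*22801*24336) = -2202*(-29139 + 2219540544) = -2202*2219511405 = -4887364113810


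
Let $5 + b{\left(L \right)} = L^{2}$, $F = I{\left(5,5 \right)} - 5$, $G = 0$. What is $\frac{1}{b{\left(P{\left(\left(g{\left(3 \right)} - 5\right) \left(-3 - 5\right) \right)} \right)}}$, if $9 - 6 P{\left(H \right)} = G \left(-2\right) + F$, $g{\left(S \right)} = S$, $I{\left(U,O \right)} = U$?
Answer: $- \frac{4}{11} \approx -0.36364$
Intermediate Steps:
$F = 0$ ($F = 5 - 5 = 0$)
$P{\left(H \right)} = \frac{3}{2}$ ($P{\left(H \right)} = \frac{3}{2} - \frac{0 \left(-2\right) + 0}{6} = \frac{3}{2} - \frac{0 + 0}{6} = \frac{3}{2} - 0 = \frac{3}{2} + 0 = \frac{3}{2}$)
$b{\left(L \right)} = -5 + L^{2}$
$\frac{1}{b{\left(P{\left(\left(g{\left(3 \right)} - 5\right) \left(-3 - 5\right) \right)} \right)}} = \frac{1}{-5 + \left(\frac{3}{2}\right)^{2}} = \frac{1}{-5 + \frac{9}{4}} = \frac{1}{- \frac{11}{4}} = - \frac{4}{11}$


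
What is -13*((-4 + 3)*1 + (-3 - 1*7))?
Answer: 143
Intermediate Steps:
-13*((-4 + 3)*1 + (-3 - 1*7)) = -13*(-1*1 + (-3 - 7)) = -13*(-1 - 10) = -13*(-11) = 143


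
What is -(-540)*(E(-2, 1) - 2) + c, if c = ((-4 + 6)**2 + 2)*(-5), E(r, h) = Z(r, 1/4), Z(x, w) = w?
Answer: -975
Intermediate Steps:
E(r, h) = 1/4
c = -30 (c = (2**2 + 2)*(-5) = (4 + 2)*(-5) = 6*(-5) = -30)
-(-540)*(E(-2, 1) - 2) + c = -(-540)*(1/4 - 2) - 30 = -(-540)*(-7)/4 - 30 = -90*21/2 - 30 = -945 - 30 = -975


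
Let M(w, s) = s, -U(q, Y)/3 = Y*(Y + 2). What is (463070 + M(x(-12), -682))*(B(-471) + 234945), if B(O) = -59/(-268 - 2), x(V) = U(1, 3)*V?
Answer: 14665839709546/135 ≈ 1.0864e+11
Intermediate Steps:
U(q, Y) = -3*Y*(2 + Y) (U(q, Y) = -3*Y*(Y + 2) = -3*Y*(2 + Y))
x(V) = -45*V (x(V) = (-3*3*(2 + 3))*V = (-3*3*5)*V = -45*V)
B(O) = 59/270 (B(O) = -59/(-270) = -59*(-1/270) = 59/270)
(463070 + M(x(-12), -682))*(B(-471) + 234945) = (463070 - 682)*(59/270 + 234945) = 462388*(63435209/270) = 14665839709546/135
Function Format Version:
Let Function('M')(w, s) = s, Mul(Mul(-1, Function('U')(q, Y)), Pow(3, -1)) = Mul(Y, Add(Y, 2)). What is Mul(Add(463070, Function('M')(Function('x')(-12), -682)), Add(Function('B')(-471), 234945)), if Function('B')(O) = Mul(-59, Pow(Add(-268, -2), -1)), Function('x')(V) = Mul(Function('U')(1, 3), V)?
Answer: Rational(14665839709546, 135) ≈ 1.0864e+11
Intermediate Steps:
Function('U')(q, Y) = Mul(-3, Y, Add(2, Y)) (Function('U')(q, Y) = Mul(-3, Mul(Y, Add(Y, 2))) = Mul(-3, Mul(Y, Add(2, Y))) = Mul(-3, Y, Add(2, Y)))
Function('x')(V) = Mul(-45, V) (Function('x')(V) = Mul(Mul(-3, 3, Add(2, 3)), V) = Mul(Mul(-3, 3, 5), V) = Mul(-45, V))
Function('B')(O) = Rational(59, 270) (Function('B')(O) = Mul(-59, Pow(-270, -1)) = Mul(-59, Rational(-1, 270)) = Rational(59, 270))
Mul(Add(463070, Function('M')(Function('x')(-12), -682)), Add(Function('B')(-471), 234945)) = Mul(Add(463070, -682), Add(Rational(59, 270), 234945)) = Mul(462388, Rational(63435209, 270)) = Rational(14665839709546, 135)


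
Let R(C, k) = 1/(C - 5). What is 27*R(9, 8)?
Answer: 27/4 ≈ 6.7500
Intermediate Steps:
R(C, k) = 1/(-5 + C)
27*R(9, 8) = 27/(-5 + 9) = 27/4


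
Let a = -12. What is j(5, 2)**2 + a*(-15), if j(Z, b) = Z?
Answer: 205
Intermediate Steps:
j(5, 2)**2 + a*(-15) = 5**2 - 12*(-15) = 25 + 180 = 205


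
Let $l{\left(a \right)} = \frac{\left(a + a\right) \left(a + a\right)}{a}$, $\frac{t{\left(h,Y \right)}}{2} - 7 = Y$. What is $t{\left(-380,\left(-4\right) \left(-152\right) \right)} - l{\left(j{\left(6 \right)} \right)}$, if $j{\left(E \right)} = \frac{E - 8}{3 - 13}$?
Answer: $\frac{6146}{5} \approx 1229.2$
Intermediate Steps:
$t{\left(h,Y \right)} = 14 + 2 Y$
$j{\left(E \right)} = \frac{4}{5} - \frac{E}{10}$ ($j{\left(E \right)} = \frac{-8 + E}{-10} = \left(-8 + E\right) \left(- \frac{1}{10}\right) = \frac{4}{5} - \frac{E}{10}$)
$l{\left(a \right)} = 4 a$ ($l{\left(a \right)} = \frac{2 a 2 a}{a} = \frac{4 a^{2}}{a} = 4 a$)
$t{\left(-380,\left(-4\right) \left(-152\right) \right)} - l{\left(j{\left(6 \right)} \right)} = \left(14 + 2 \left(\left(-4\right) \left(-152\right)\right)\right) - 4 \left(\frac{4}{5} - \frac{3}{5}\right) = \left(14 + 2 \cdot 608\right) - 4 \left(\frac{4}{5} - \frac{3}{5}\right) = \left(14 + 1216\right) - 4 \cdot \frac{1}{5} = 1230 - \frac{4}{5} = \frac{6146}{5}$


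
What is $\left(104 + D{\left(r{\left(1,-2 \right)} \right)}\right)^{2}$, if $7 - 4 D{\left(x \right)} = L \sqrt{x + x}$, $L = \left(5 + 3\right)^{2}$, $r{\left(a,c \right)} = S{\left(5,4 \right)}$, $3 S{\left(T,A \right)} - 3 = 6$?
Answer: $\frac{203505}{16} - 3384 \sqrt{6} \approx 4430.0$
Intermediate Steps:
$S{\left(T,A \right)} = 3$ ($S{\left(T,A \right)} = 1 + \frac{1}{3} \cdot 6 = 1 + 2 = 3$)
$r{\left(a,c \right)} = 3$
$L = 64$ ($L = 8^{2} = 64$)
$D{\left(x \right)} = \frac{7}{4} - 16 \sqrt{2} \sqrt{x}$ ($D{\left(x \right)} = \frac{7}{4} - \frac{64 \sqrt{x + x}}{4} = \frac{7}{4} - \frac{64 \sqrt{2 x}}{4} = \frac{7}{4} - \frac{64 \sqrt{2} \sqrt{x}}{4} = \frac{7}{4} - 16 \sqrt{2} \sqrt{x}$)
$\left(104 + D{\left(r{\left(1,-2 \right)} \right)}\right)^{2} = \left(104 + \left(\frac{7}{4} - 16 \sqrt{2} \sqrt{3}\right)\right)^{2} = \left(104 + \left(\frac{7}{4} - 16 \sqrt{6}\right)\right)^{2} = \left(\frac{423}{4} - 16 \sqrt{6}\right)^{2}$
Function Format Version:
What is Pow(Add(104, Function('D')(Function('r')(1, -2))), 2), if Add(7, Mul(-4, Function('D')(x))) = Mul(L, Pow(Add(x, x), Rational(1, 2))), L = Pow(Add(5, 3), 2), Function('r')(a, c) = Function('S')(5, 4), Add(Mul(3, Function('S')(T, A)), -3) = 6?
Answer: Add(Rational(203505, 16), Mul(-3384, Pow(6, Rational(1, 2)))) ≈ 4430.0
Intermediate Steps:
Function('S')(T, A) = 3 (Function('S')(T, A) = Add(1, Mul(Rational(1, 3), 6)) = Add(1, 2) = 3)
Function('r')(a, c) = 3
L = 64 (L = Pow(8, 2) = 64)
Function('D')(x) = Add(Rational(7, 4), Mul(-16, Pow(2, Rational(1, 2)), Pow(x, Rational(1, 2)))) (Function('D')(x) = Add(Rational(7, 4), Mul(Rational(-1, 4), Mul(64, Pow(Add(x, x), Rational(1, 2))))) = Add(Rational(7, 4), Mul(Rational(-1, 4), Mul(64, Pow(Mul(2, x), Rational(1, 2))))) = Add(Rational(7, 4), Mul(Rational(-1, 4), Mul(64, Mul(Pow(2, Rational(1, 2)), Pow(x, Rational(1, 2)))))) = Add(Rational(7, 4), Mul(Rational(-1, 4), Mul(64, Pow(2, Rational(1, 2)), Pow(x, Rational(1, 2))))) = Add(Rational(7, 4), Mul(-16, Pow(2, Rational(1, 2)), Pow(x, Rational(1, 2)))))
Pow(Add(104, Function('D')(Function('r')(1, -2))), 2) = Pow(Add(104, Add(Rational(7, 4), Mul(-16, Pow(2, Rational(1, 2)), Pow(3, Rational(1, 2))))), 2) = Pow(Add(104, Add(Rational(7, 4), Mul(-16, Pow(6, Rational(1, 2))))), 2) = Pow(Add(Rational(423, 4), Mul(-16, Pow(6, Rational(1, 2)))), 2)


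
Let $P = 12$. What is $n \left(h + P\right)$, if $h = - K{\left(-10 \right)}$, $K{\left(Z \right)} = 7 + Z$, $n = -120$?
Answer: $-1800$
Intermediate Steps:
$h = 3$ ($h = - (7 - 10) = \left(-1\right) \left(-3\right) = 3$)
$n \left(h + P\right) = - 120 \left(3 + 12\right) = \left(-120\right) 15 = -1800$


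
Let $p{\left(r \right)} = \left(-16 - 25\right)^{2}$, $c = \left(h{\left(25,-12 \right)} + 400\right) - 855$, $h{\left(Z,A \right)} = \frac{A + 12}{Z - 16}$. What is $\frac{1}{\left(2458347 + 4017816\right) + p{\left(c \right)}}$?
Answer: $\frac{1}{6477844} \approx 1.5437 \cdot 10^{-7}$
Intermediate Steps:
$h{\left(Z,A \right)} = \frac{12 + A}{-16 + Z}$
$c = -455$ ($c = \left(\frac{12 - 12}{-16 + 25} + 400\right) - 855 = \left(\frac{1}{9} \cdot 0 + 400\right) - 855 = \left(0 + 400\right) - 855 = 400 - 855 = -455$)
$p{\left(r \right)} = 1681$ ($p{\left(r \right)} = \left(-41\right)^{2} = 1681$)
$\frac{1}{\left(2458347 + 4017816\right) + p{\left(c \right)}} = \frac{1}{\left(2458347 + 4017816\right) + 1681} = \frac{1}{6476163 + 1681} = \frac{1}{6477844}$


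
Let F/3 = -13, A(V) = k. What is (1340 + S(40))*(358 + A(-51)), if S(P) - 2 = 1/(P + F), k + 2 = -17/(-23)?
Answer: 11019315/23 ≈ 4.7910e+5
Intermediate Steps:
k = -29/23 (k = -2 - 17/(-23) = -2 - 17*(-1/23) = -2 + 17/23 = -29/23 ≈ -1.2609)
A(V) = -29/23
F = -39 (F = 3*(-13) = -39)
S(P) = 2 + 1/(-39 + P) (S(P) = 2 + 1/(P - 39) = 2 + 1/(-39 + P))
(1340 + S(40))*(358 + A(-51)) = (1340 + (-77 + 2*40)/(-39 + 40))*(358 - 29/23) = (1340 + (-77 + 80)/1)*(8205/23) = (1340 + 1*3)*(8205/23) = (1340 + 3)*(8205/23) = 1343*(8205/23) = 11019315/23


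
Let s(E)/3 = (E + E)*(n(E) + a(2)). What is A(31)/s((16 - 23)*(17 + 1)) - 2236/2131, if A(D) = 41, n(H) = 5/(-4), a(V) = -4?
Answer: -8787313/8457939 ≈ -1.0389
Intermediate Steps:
n(H) = -5/4 (n(H) = 5*(-1/4) = -5/4)
s(E) = -63*E/2 (s(E) = 3*((E + E)*(-5/4 - 4)) = 3*((2*E)*(-21/4)) = 3*(-21*E/2) = -63*E/2)
A(31)/s((16 - 23)*(17 + 1)) - 2236/2131 = 41/((-63*(16 - 23)*(17 + 1)/2)) - 2236/2131 = 41/((-(-441)*18/2)) - 2236*1/2131 = 41/((-63/2*(-126))) - 2236/2131 = 41/3969 - 2236/2131 = -8787313/8457939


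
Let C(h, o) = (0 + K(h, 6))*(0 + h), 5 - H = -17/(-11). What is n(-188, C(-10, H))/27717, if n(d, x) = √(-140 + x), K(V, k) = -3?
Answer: I*√110/27717 ≈ 0.0003784*I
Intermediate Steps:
H = 38/11 (H = 5 - (-17)/(-11) = 5 - (-17)*(-1)/11 = 5 - 1*17/11 = 5 - 17/11 = 38/11 ≈ 3.4545)
C(h, o) = -3*h (C(h, o) = (0 - 3)*(0 + h) = -3*h)
n(-188, C(-10, H))/27717 = √(-140 - 3*(-10))/27717 = √(-140 + 30)*(1/27717) = √(-110)*(1/27717) = (I*√110)*(1/27717) = I*√110/27717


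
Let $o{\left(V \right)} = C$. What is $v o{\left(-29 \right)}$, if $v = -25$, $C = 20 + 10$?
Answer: $-750$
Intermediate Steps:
$C = 30$
$o{\left(V \right)} = 30$
$v o{\left(-29 \right)} = \left(-25\right) 30 = -750$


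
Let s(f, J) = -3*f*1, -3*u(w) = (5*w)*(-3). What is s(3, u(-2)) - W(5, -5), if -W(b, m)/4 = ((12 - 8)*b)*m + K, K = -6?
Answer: -433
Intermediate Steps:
u(w) = 5*w (u(w) = -5*w*(-3)/3 = -(-5)*w = 5*w)
W(b, m) = 24 - 16*b*m (W(b, m) = -4*(((12 - 8)*b)*m - 6) = -4*((4*b)*m - 6) = -4*(4*b*m - 6) = -4*(-6 + 4*b*m) = 24 - 16*b*m)
s(f, J) = -3*f
s(3, u(-2)) - W(5, -5) = -3*3 - (24 - 16*5*(-5)) = -9 - (24 + 400) = -9 - 1*424 = -9 - 424 = -433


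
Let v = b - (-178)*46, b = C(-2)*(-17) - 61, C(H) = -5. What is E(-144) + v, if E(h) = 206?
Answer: 8418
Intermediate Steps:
b = 24 (b = -5*(-17) - 61 = 85 - 61 = 24)
v = 8212 (v = 24 - (-178)*46 = 24 - 1*(-8188) = 24 + 8188 = 8212)
E(-144) + v = 206 + 8212 = 8418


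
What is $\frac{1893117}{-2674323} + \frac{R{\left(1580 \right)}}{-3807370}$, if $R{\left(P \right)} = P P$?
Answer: $- \frac{462799226983}{339404572017} \approx -1.3636$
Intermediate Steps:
$R{\left(P \right)} = P^{2}$
$\frac{1893117}{-2674323} + \frac{R{\left(1580 \right)}}{-3807370} = \frac{1893117}{-2674323} + \frac{1580^{2}}{-3807370} = 1893117 \left(- \frac{1}{2674323}\right) + 2496400 \left(- \frac{1}{3807370}\right) = - \frac{631039}{891441} - \frac{249640}{380737} = - \frac{462799226983}{339404572017}$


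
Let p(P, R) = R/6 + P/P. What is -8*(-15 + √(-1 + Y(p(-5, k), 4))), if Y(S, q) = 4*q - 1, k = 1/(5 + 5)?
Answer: 120 - 8*√14 ≈ 90.067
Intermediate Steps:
k = ⅒ (k = 1/10 = ⅒ ≈ 0.10000)
p(P, R) = 1 + R/6 (p(P, R) = R*(⅙) + 1 = R/6 + 1 = 1 + R/6)
Y(S, q) = -1 + 4*q
-8*(-15 + √(-1 + Y(p(-5, k), 4))) = -8*(-15 + √(-1 + (-1 + 4*4))) = -8*(-15 + √(-1 + (-1 + 16))) = -8*(-15 + √(-1 + 15)) = -8*(-15 + √14) = 120 - 8*√14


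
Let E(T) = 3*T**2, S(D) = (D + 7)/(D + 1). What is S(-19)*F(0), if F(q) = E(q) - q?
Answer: 0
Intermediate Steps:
S(D) = (7 + D)/(1 + D)
F(q) = -q + 3*q**2 (F(q) = 3*q**2 - q = -q + 3*q**2)
S(-19)*F(0) = ((7 - 19)/(1 - 19))*(0*(-1 + 3*0)) = (-12/(-18))*(0*(-1 + 0)) = (-1/18*(-12))*(0*(-1)) = (2/3)*0 = 0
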